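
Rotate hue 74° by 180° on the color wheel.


New hue = (H + rotation) mod 360
New hue = (74 + 180) mod 360
= 254 mod 360
= 254°


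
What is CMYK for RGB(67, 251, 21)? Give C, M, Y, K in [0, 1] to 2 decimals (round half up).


R'=67/255≈0.2627, G'=251/255≈0.9843, B'=21/255≈0.0824
K = 1 - max(R',G',B') = 1 - 251/255 = 4/255 = 0.01568… → 0.02
(1-R'-K)/(1-K) simplifies to (max-R)/max with max = 251:
C = (251-67)/251 = 184/251 = 0.73306… → 0.73
M = (251-251)/251 = 0/251 = 0 → 0.00
Y = (251-21)/251 = 230/251 = 0.91633… → 0.92
= CMYK(0.73, 0.00, 0.92, 0.02)


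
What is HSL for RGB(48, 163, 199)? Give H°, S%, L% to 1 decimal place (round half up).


Normalize: R'=48/255≈0.1882, G'=163/255≈0.6392, B'=199/255≈0.7804
Max=199/255, Min=48/255, Δ=Max-Min=151/255
L = (Max+Min)/2 = (199+48)/510 = 247/510 = 0.48431… → L = 48.4%
L ≤ 0.5 → S = Δ/(Max+Min) = 151/(199+48) = 151/247 = 0.61133… → S = 61.1%
(the 1/255 factors cancel in S and H, so raw channel differences can be used)
Max is B' → H = 60 × ((R-G)/Δ + 4) = 60 × ((48-163)/151 + 4)
  -115/151 + 4 = -0.7615… + 4 = 3.2384…
  H = 60 × 3.2384… = 194.304…° → H = 194.3°
= HSL(194.3°, 61.1%, 48.4%)


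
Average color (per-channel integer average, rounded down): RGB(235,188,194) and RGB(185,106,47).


Midpoint: each channel = ⌊(C₁+C₂)/2⌋
R: ⌊(235+185)/2⌋ = 210
G: ⌊(188+106)/2⌋ = 147
B: ⌊(194+47)/2⌋ = 120
= RGB(210, 147, 120)


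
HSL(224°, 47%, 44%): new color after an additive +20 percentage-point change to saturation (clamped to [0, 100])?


Original S = 47%
Adjustment = +20 percentage points
New S = 47 + (20) = 67
Clamp to [0, 100] → 67
= HSL(224°, 67%, 44%)


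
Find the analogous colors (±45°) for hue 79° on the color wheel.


Base hue: 79°
Left analog: (79 - 45) mod 360 = 34°
Right analog: (79 + 45) mod 360 = 124°
Analogous hues = 34° and 124°


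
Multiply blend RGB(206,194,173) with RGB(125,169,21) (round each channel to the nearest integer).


Multiply: C = A×B/255, rounded to nearest integer
R: 206×125/255 = 25750/255 ≈ 100.980 → 101
G: 194×169/255 = 32786/255 ≈ 128.573 → 129
B: 173×21/255 = 3633/255 ≈ 14.247 → 14
= RGB(101, 129, 14)


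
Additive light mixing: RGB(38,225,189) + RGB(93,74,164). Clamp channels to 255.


Additive: each channel = min(255, C₁+C₂)
R: 38+93 = 131 → 131
G: 225+74 = 299 → 255
B: 189+164 = 353 → 255
= RGB(131, 255, 255)


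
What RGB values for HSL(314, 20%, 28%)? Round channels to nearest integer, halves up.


H=314°, S=0.20, L=0.28
C = (1-|2L-1|)×S = (1-|-0.44|)×0.20 = 0.112
H' = H/60 = 314/60 ≈ 5.2333; X = C×(1-|H' mod 2 - 1|) ≈ 0.0859
m = L - C/2 = 0.28 - 0.056 = 0.224
Sector ⌊H'⌋ = 5 → (R',G',B') = (0.112, 0.0, ≈0.0859)
RGB = ((R'+m)×255, (G'+m)×255, (B'+m)×255) = (85.68, 57.12, 79.016)
Round half up → RGB(86, 57, 79)


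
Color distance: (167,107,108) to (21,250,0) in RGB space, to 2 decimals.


d = √[(R₁-R₂)² + (G₁-G₂)² + (B₁-B₂)²]
d = √[(167-21)² + (107-250)² + (108-0)²]
d = √[21316 + 20449 + 11664]
d = √53429
d ≈ 231.15


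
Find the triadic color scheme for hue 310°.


Triadic: equally spaced at 120° intervals
H1 = 310°
H2 = (310 + 120) mod 360 = 70°
H3 = (310 + 240) mod 360 = 190°
Triadic = 310°, 70°, 190°


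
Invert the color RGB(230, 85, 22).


Invert: (255-R, 255-G, 255-B)
R: 255-230 = 25
G: 255-85 = 170
B: 255-22 = 233
= RGB(25, 170, 233)


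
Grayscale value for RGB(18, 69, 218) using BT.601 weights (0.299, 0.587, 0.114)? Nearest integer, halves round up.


Gray = 0.299×R + 0.587×G + 0.114×B
Gray = 0.299×18 + 0.587×69 + 0.114×218
Gray = 5.382 + 40.503 + 24.852
Gray = 70.737 → round half up → 71
Gray = 71


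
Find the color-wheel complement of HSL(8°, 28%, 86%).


Complement = opposite side of color wheel = hue + 180°
H' = (8 + 180) mod 360 = 188°
S and L unchanged.
= HSL(188°, 28%, 86%)


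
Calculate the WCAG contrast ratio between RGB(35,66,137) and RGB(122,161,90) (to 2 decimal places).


Linearize each sRGB channel c=v/255: c/12.92 if c ≤ 0.04045 else ((c+0.055)/1.055)^2.4
L = 0.2126×R_lin + 0.7152×G_lin + 0.0722×B_lin
Color 1 (35,66,137):
  R=35: 35/255≈0.1373 > 0.04045 → ((0.1373+0.055)/1.055)^2.4 ≈ 0.01681
  G=66: 66/255≈0.2588 > 0.04045 → ((0.2588+0.055)/1.055)^2.4 ≈ 0.05448
  B=137: 137/255≈0.5373 > 0.04045 → ((0.5373+0.055)/1.055)^2.4 ≈ 0.25016
  L1 = 0.2126×0.01681 + 0.7152×0.05448 + 0.0722×0.25016 ≈ 0.06060
Color 2 (122,161,90):
  R=122: 122/255≈0.4784 > 0.04045 → ((0.4784+0.055)/1.055)^2.4 ≈ 0.19462
  G=161: 161/255≈0.6314 > 0.04045 → ((0.6314+0.055)/1.055)^2.4 ≈ 0.35640
  B=90: 90/255≈0.3529 > 0.04045 → ((0.3529+0.055)/1.055)^2.4 ≈ 0.10224
  L2 = 0.2126×0.19462 + 0.7152×0.35640 + 0.0722×0.10224 ≈ 0.30365
Lighter = 0.30365, Darker = 0.06060
Ratio = (L_lighter + 0.05) / (L_darker + 0.05)
Ratio = (0.30365 + 0.05) / (0.06060 + 0.05) = 0.35365 / 0.11060 ≈ 3.1976
Ratio ≈ 3.20:1


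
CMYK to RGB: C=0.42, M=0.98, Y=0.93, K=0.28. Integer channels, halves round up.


R = 255 × (1-C) × (1-K) = 255 × 0.58 × 0.72 = 106.488 → 106
G = 255 × (1-M) × (1-K) = 255 × 0.02 × 0.72 = 3.672 → 4
B = 255 × (1-Y) × (1-K) = 255 × 0.07 × 0.72 = 12.852 → 13
= RGB(106, 4, 13)


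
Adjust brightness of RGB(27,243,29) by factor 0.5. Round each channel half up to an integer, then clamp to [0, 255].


Multiply each channel by 0.5, round half up, clamp to [0, 255]
R: 27×0.5 = 13.5 → round → 14
G: 243×0.5 = 121.5 → round → 122
B: 29×0.5 = 14.5 → round → 15
= RGB(14, 122, 15)


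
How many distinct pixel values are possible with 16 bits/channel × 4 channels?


Total bits = 16 bits/channel × 4 channels = 64 bits
Distinct pixel values = 2^64
= 18,446,744,073,709,551,616 pixel values


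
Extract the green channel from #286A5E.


Color: #286A5E
R = 28 = 40
G = 6A = 106
B = 5E = 94
Green = 106


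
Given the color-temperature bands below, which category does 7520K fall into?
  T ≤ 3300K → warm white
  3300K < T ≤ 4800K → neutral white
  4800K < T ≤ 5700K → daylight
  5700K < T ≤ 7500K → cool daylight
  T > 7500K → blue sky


Temperature: 7520K
7520K > 7500K → blue sky
Classification: blue sky


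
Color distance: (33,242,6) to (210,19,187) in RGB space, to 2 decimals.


d = √[(R₁-R₂)² + (G₁-G₂)² + (B₁-B₂)²]
d = √[(33-210)² + (242-19)² + (6-187)²]
d = √[31329 + 49729 + 32761]
d = √113819
d ≈ 337.37


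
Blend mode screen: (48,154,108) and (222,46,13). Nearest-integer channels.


Screen: C = 255 - (255-A)×(255-B)/255, rounded to nearest integer
R: 255 - (255-48)×(255-222)/255 = 255 - 6831/255 ≈ 255 - 26.788 = 228.212 → 228
G: 255 - (255-154)×(255-46)/255 = 255 - 21109/255 ≈ 255 - 82.780 = 172.220 → 172
B: 255 - (255-108)×(255-13)/255 = 255 - 35574/255 ≈ 255 - 139.506 = 115.494 → 115
= RGB(228, 172, 115)


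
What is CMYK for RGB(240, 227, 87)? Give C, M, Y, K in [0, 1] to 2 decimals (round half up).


R'=240/255≈0.9412, G'=227/255≈0.8902, B'=87/255≈0.3412
K = 1 - max(R',G',B') = 1 - 240/255 = 15/255 = 0.05882… → 0.06
(1-R'-K)/(1-K) simplifies to (max-R)/max with max = 240:
C = (240-240)/240 = 0/240 = 0 → 0.00
M = (240-227)/240 = 13/240 = 0.05416… → 0.05
Y = (240-87)/240 = 153/240 = 0.6375 → 0.64
= CMYK(0.00, 0.05, 0.64, 0.06)


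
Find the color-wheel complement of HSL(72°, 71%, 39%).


Complement = opposite side of color wheel = hue + 180°
H' = (72 + 180) mod 360 = 252°
S and L unchanged.
= HSL(252°, 71%, 39%)


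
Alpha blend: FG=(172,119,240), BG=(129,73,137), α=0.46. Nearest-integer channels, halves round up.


C = α×F + (1-α)×B, with 1-α = 0.54
R: 0.46×172 + 0.54×129 = 79.12 + 69.66 = 148.78 → 149
G: 0.46×119 + 0.54×73 = 54.74 + 39.42 = 94.16 → 94
B: 0.46×240 + 0.54×137 = 110.40 + 73.98 = 184.38 → 184
= RGB(149, 94, 184)


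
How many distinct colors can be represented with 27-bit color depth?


Colors = 2^bits = 2^27
= 134,217,728 colors


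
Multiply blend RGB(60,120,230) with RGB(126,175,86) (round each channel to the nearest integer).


Multiply: C = A×B/255, rounded to nearest integer
R: 60×126/255 = 7560/255 ≈ 29.647 → 30
G: 120×175/255 = 21000/255 ≈ 82.353 → 82
B: 230×86/255 = 19780/255 ≈ 77.569 → 78
= RGB(30, 82, 78)


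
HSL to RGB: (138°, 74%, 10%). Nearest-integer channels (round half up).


H=138°, S=0.74, L=0.10
C = (1-|2L-1|)×S = (1-|-0.80|)×0.74 = 0.148
H' = H/60 = 138/60 ≈ 2.3000; X = C×(1-|H' mod 2 - 1|) = 0.0444
m = L - C/2 = 0.10 - 0.074 = 0.026
Sector ⌊H'⌋ = 2 → (R',G',B') = (0.0, 0.148, 0.0444)
RGB = ((R'+m)×255, (G'+m)×255, (B'+m)×255) = (6.63, 44.37, 17.952)
Round half up → RGB(7, 44, 18)


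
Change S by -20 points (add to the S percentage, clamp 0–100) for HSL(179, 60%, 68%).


Original S = 60%
Adjustment = -20 percentage points
New S = 60 + (-20) = 40
Clamp to [0, 100] → 40
= HSL(179°, 40%, 68%)


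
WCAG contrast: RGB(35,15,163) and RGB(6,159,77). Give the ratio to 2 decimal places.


Linearize each sRGB channel c=v/255: c/12.92 if c ≤ 0.04045 else ((c+0.055)/1.055)^2.4
L = 0.2126×R_lin + 0.7152×G_lin + 0.0722×B_lin
Color 1 (35,15,163):
  R=35: 35/255≈0.1373 > 0.04045 → ((0.1373+0.055)/1.055)^2.4 ≈ 0.01681
  G=15: 15/255≈0.0588 > 0.04045 → ((0.0588+0.055)/1.055)^2.4 ≈ 0.00478
  B=163: 163/255≈0.6392 > 0.04045 → ((0.6392+0.055)/1.055)^2.4 ≈ 0.36625
  L1 = 0.2126×0.01681 + 0.7152×0.00478 + 0.0722×0.36625 ≈ 0.03343
Color 2 (6,159,77):
  R=6: 6/255≈0.0235 ≤ 0.04045 → 0.0235/12.92 ≈ 0.00182
  G=159: 159/255≈0.6235 > 0.04045 → ((0.6235+0.055)/1.055)^2.4 ≈ 0.34670
  B=77: 77/255≈0.3020 > 0.04045 → ((0.3020+0.055)/1.055)^2.4 ≈ 0.07421
  L2 = 0.2126×0.00182 + 0.7152×0.34670 + 0.0722×0.07421 ≈ 0.25371
Lighter = 0.25371, Darker = 0.03343
Ratio = (L_lighter + 0.05) / (L_darker + 0.05)
Ratio = (0.25371 + 0.05) / (0.03343 + 0.05) = 0.30371 / 0.08343 ≈ 3.6401
Ratio ≈ 3.64:1


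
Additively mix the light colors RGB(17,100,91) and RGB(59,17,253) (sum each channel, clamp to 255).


Additive: each channel = min(255, C₁+C₂)
R: 17+59 = 76 → 76
G: 100+17 = 117 → 117
B: 91+253 = 344 → 255
= RGB(76, 117, 255)


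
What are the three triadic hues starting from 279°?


Triadic: equally spaced at 120° intervals
H1 = 279°
H2 = (279 + 120) mod 360 = 39°
H3 = (279 + 240) mod 360 = 159°
Triadic = 279°, 39°, 159°


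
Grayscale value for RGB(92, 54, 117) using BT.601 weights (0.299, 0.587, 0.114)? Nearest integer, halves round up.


Gray = 0.299×R + 0.587×G + 0.114×B
Gray = 0.299×92 + 0.587×54 + 0.114×117
Gray = 27.508 + 31.698 + 13.338
Gray = 72.544 → round half up → 73
Gray = 73


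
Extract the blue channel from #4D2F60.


Color: #4D2F60
R = 4D = 77
G = 2F = 47
B = 60 = 96
Blue = 96


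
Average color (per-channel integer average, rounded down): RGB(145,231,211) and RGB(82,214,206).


Midpoint: each channel = ⌊(C₁+C₂)/2⌋
R: ⌊(145+82)/2⌋ = 113
G: ⌊(231+214)/2⌋ = 222
B: ⌊(211+206)/2⌋ = 208
= RGB(113, 222, 208)


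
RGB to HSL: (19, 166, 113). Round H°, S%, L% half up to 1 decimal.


Normalize: R'=19/255≈0.0745, G'=166/255≈0.6510, B'=113/255≈0.4431
Max=166/255, Min=19/255, Δ=Max-Min=147/255
L = (Max+Min)/2 = (166+19)/510 = 185/510 = 0.36274… → L = 36.3%
L ≤ 0.5 → S = Δ/(Max+Min) = 147/(166+19) = 147/185 = 0.79459… → S = 79.5%
(the 1/255 factors cancel in S and H, so raw channel differences can be used)
Max is G' → H = 60 × ((B-R)/Δ + 2) = 60 × ((113-19)/147 + 2)
  94/147 + 2 = 0.6394… + 2 = 2.6394…
  H = 60 × 2.6394… = 158.367…° → H = 158.4°
= HSL(158.4°, 79.5%, 36.3%)


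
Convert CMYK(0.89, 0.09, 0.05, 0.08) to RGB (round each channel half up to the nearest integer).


R = 255 × (1-C) × (1-K) = 255 × 0.11 × 0.92 = 25.806 → 26
G = 255 × (1-M) × (1-K) = 255 × 0.91 × 0.92 = 213.486 → 213
B = 255 × (1-Y) × (1-K) = 255 × 0.95 × 0.92 = 222.87 → 223
= RGB(26, 213, 223)


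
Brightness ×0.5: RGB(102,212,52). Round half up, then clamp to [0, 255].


Multiply each channel by 0.5, round half up, clamp to [0, 255]
R: 102×0.5 = 51
G: 212×0.5 = 106
B: 52×0.5 = 26
= RGB(51, 106, 26)


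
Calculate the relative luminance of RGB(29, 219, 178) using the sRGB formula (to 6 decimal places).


Linearize each channel (sRGB transfer function): c = v/255; c_lin = c/12.92 if c ≤ 0.04045, else ((c+0.055)/1.055)^2.4
  R: 29/255 ≈ 0.113725 > 0.04045 → ((0.113725+0.055)/1.055)^2.4 ≈ 0.012286
  G: 219/255 ≈ 0.858824 > 0.04045 → ((0.858824+0.055)/1.055)^2.4 ≈ 0.708376
  B: 178/255 ≈ 0.698039 > 0.04045 → ((0.698039+0.055)/1.055)^2.4 ≈ 0.445201
R_lin = 0.012286, G_lin = 0.708376, B_lin = 0.445201
L = 0.2126×R + 0.7152×G + 0.0722×B
L = 0.2126×0.012286 + 0.7152×0.708376 + 0.0722×0.445201
L ≈ 0.541386


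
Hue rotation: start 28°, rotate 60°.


New hue = (H + rotation) mod 360
New hue = (28 + 60) mod 360
= 88 mod 360
= 88°


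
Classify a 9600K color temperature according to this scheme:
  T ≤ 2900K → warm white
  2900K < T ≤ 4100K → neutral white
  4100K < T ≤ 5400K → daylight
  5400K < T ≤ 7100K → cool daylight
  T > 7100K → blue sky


Temperature: 9600K
9600K > 7100K → blue sky
Classification: blue sky


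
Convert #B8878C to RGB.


B8 → 184 (R)
87 → 135 (G)
8C → 140 (B)
= RGB(184, 135, 140)


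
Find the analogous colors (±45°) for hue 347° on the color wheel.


Base hue: 347°
Left analog: (347 - 45) mod 360 = 302°
Right analog: (347 + 45) mod 360 = 32°
Analogous hues = 302° and 32°


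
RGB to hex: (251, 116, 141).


R = 251 → FB (hex)
G = 116 → 74 (hex)
B = 141 → 8D (hex)
Hex = #FB748D


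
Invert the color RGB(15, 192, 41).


Invert: (255-R, 255-G, 255-B)
R: 255-15 = 240
G: 255-192 = 63
B: 255-41 = 214
= RGB(240, 63, 214)


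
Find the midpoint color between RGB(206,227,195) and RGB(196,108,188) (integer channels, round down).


Midpoint: each channel = ⌊(C₁+C₂)/2⌋
R: ⌊(206+196)/2⌋ = 201
G: ⌊(227+108)/2⌋ = 167
B: ⌊(195+188)/2⌋ = 191
= RGB(201, 167, 191)


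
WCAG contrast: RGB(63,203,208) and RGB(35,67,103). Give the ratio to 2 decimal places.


Linearize each sRGB channel c=v/255: c/12.92 if c ≤ 0.04045 else ((c+0.055)/1.055)^2.4
L = 0.2126×R_lin + 0.7152×G_lin + 0.0722×B_lin
Color 1 (63,203,208):
  R=63: 63/255≈0.2471 > 0.04045 → ((0.2471+0.055)/1.055)^2.4 ≈ 0.04971
  G=203: 203/255≈0.7961 > 0.04045 → ((0.7961+0.055)/1.055)^2.4 ≈ 0.59720
  B=208: 208/255≈0.8157 > 0.04045 → ((0.8157+0.055)/1.055)^2.4 ≈ 0.63076
  L1 = 0.2126×0.04971 + 0.7152×0.59720 + 0.0722×0.63076 ≈ 0.48323
Color 2 (35,67,103):
  R=35: 35/255≈0.1373 > 0.04045 → ((0.1373+0.055)/1.055)^2.4 ≈ 0.01681
  G=67: 67/255≈0.2627 > 0.04045 → ((0.2627+0.055)/1.055)^2.4 ≈ 0.05613
  B=103: 103/255≈0.4039 > 0.04045 → ((0.4039+0.055)/1.055)^2.4 ≈ 0.13563
  L2 = 0.2126×0.01681 + 0.7152×0.05613 + 0.0722×0.13563 ≈ 0.05351
Lighter = 0.48323, Darker = 0.05351
Ratio = (L_lighter + 0.05) / (L_darker + 0.05)
Ratio = (0.48323 + 0.05) / (0.05351 + 0.05) = 0.53323 / 0.10351 ≈ 5.1515
Ratio ≈ 5.15:1


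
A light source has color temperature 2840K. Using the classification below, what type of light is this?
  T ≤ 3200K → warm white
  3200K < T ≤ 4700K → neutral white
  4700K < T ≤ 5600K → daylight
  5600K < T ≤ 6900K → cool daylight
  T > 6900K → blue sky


Temperature: 2840K
2840K ≤ 3200K → warm white
Classification: warm white


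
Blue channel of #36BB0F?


Color: #36BB0F
R = 36 = 54
G = BB = 187
B = 0F = 15
Blue = 15


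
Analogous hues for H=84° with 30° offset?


Base hue: 84°
Left analog: (84 - 30) mod 360 = 54°
Right analog: (84 + 30) mod 360 = 114°
Analogous hues = 54° and 114°


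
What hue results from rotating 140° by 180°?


New hue = (H + rotation) mod 360
New hue = (140 + 180) mod 360
= 320 mod 360
= 320°


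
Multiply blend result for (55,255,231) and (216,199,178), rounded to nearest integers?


Multiply: C = A×B/255, rounded to nearest integer
R: 55×216/255 = 11880/255 ≈ 46.588 → 47
G: 255×199/255 = 50745/255 ≈ 199.000 → 199
B: 231×178/255 = 41118/255 ≈ 161.247 → 161
= RGB(47, 199, 161)


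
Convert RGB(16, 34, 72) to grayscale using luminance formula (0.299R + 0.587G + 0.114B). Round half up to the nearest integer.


Gray = 0.299×R + 0.587×G + 0.114×B
Gray = 0.299×16 + 0.587×34 + 0.114×72
Gray = 4.784 + 19.958 + 8.208
Gray = 32.950 → round half up → 33
Gray = 33


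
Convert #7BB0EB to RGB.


7B → 123 (R)
B0 → 176 (G)
EB → 235 (B)
= RGB(123, 176, 235)


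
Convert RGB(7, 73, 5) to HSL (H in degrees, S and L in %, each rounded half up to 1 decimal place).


Normalize: R'=7/255≈0.0275, G'=73/255≈0.2863, B'=5/255≈0.0196
Max=73/255, Min=5/255, Δ=Max-Min=68/255
L = (Max+Min)/2 = (73+5)/510 = 78/510 = 0.15294… → L = 15.3%
L ≤ 0.5 → S = Δ/(Max+Min) = 68/(73+5) = 68/78 = 0.87179… → S = 87.2%
(the 1/255 factors cancel in S and H, so raw channel differences can be used)
Max is G' → H = 60 × ((B-R)/Δ + 2) = 60 × ((5-7)/68 + 2)
  -2/68 + 2 = -0.0294… + 2 = 1.9705…
  H = 60 × 1.9705… = 118.235…° → H = 118.2°
= HSL(118.2°, 87.2%, 15.3%)


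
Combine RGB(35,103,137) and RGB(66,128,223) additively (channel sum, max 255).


Additive: each channel = min(255, C₁+C₂)
R: 35+66 = 101 → 101
G: 103+128 = 231 → 231
B: 137+223 = 360 → 255
= RGB(101, 231, 255)


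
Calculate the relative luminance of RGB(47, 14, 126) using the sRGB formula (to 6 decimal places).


Linearize each channel (sRGB transfer function): c = v/255; c_lin = c/12.92 if c ≤ 0.04045, else ((c+0.055)/1.055)^2.4
  R: 47/255 ≈ 0.184314 > 0.04045 → ((0.184314+0.055)/1.055)^2.4 ≈ 0.028426
  G: 14/255 ≈ 0.054902 > 0.04045 → ((0.054902+0.055)/1.055)^2.4 ≈ 0.004391
  B: 126/255 ≈ 0.494118 > 0.04045 → ((0.494118+0.055)/1.055)^2.4 ≈ 0.208637
R_lin = 0.028426, G_lin = 0.004391, B_lin = 0.208637
L = 0.2126×R + 0.7152×G + 0.0722×B
L = 0.2126×0.028426 + 0.7152×0.004391 + 0.0722×0.208637
L ≈ 0.024248


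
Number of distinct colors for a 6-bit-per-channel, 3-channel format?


Total bits = 6 bits/channel × 3 channels = 18 bits
Distinct colors = 2^18
= 262,144 colors


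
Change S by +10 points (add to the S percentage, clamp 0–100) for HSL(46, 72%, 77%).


Original S = 72%
Adjustment = +10 percentage points
New S = 72 + (10) = 82
Clamp to [0, 100] → 82
= HSL(46°, 82%, 77%)


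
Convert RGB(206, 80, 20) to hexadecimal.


R = 206 → CE (hex)
G = 80 → 50 (hex)
B = 20 → 14 (hex)
Hex = #CE5014


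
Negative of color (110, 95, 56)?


Invert: (255-R, 255-G, 255-B)
R: 255-110 = 145
G: 255-95 = 160
B: 255-56 = 199
= RGB(145, 160, 199)


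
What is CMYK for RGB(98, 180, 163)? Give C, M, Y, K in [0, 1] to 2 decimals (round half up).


R'=98/255≈0.3843, G'=180/255≈0.7059, B'=163/255≈0.6392
K = 1 - max(R',G',B') = 1 - 180/255 = 75/255 = 0.29411… → 0.29
(1-R'-K)/(1-K) simplifies to (max-R)/max with max = 180:
C = (180-98)/180 = 82/180 = 0.45555… → 0.46
M = (180-180)/180 = 0/180 = 0 → 0.00
Y = (180-163)/180 = 17/180 = 0.09444… → 0.09
= CMYK(0.46, 0.00, 0.09, 0.29)


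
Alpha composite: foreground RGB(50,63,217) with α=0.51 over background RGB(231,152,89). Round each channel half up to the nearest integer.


C = α×F + (1-α)×B, with 1-α = 0.49
R: 0.51×50 + 0.49×231 = 25.50 + 113.19 = 138.69 → 139
G: 0.51×63 + 0.49×152 = 32.13 + 74.48 = 106.61 → 107
B: 0.51×217 + 0.49×89 = 110.67 + 43.61 = 154.28 → 154
= RGB(139, 107, 154)


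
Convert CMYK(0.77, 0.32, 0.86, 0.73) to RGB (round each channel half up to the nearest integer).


R = 255 × (1-C) × (1-K) = 255 × 0.23 × 0.27 = 15.8355 → 16
G = 255 × (1-M) × (1-K) = 255 × 0.68 × 0.27 = 46.818 → 47
B = 255 × (1-Y) × (1-K) = 255 × 0.14 × 0.27 = 9.639 → 10
= RGB(16, 47, 10)


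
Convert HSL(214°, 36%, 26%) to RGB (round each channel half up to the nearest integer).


H=214°, S=0.36, L=0.26
C = (1-|2L-1|)×S = (1-|-0.48|)×0.36 = 0.1872
H' = H/60 = 214/60 ≈ 3.5667; X = C×(1-|H' mod 2 - 1|) = 0.08112
m = L - C/2 = 0.26 - 0.0936 = 0.1664
Sector ⌊H'⌋ = 3 → (R',G',B') = (0.0, 0.08112, 0.1872)
RGB = ((R'+m)×255, (G'+m)×255, (B'+m)×255) = (42.432, 63.1176, 90.168)
Round half up → RGB(42, 63, 90)


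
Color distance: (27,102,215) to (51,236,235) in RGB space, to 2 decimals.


d = √[(R₁-R₂)² + (G₁-G₂)² + (B₁-B₂)²]
d = √[(27-51)² + (102-236)² + (215-235)²]
d = √[576 + 17956 + 400]
d = √18932
d ≈ 137.59


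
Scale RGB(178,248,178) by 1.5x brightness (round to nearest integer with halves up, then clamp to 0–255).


Multiply each channel by 1.5, round half up, clamp to [0, 255]
R: 178×1.5 = 267 → clamp → 255
G: 248×1.5 = 372 → clamp → 255
B: 178×1.5 = 267 → clamp → 255
= RGB(255, 255, 255)


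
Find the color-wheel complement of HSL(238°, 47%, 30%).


Complement = opposite side of color wheel = hue + 180°
H' = (238 + 180) mod 360 = 58°
S and L unchanged.
= HSL(58°, 47%, 30%)


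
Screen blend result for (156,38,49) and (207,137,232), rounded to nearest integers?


Screen: C = 255 - (255-A)×(255-B)/255, rounded to nearest integer
R: 255 - (255-156)×(255-207)/255 = 255 - 4752/255 ≈ 255 - 18.635 = 236.365 → 236
G: 255 - (255-38)×(255-137)/255 = 255 - 25606/255 ≈ 255 - 100.416 = 154.584 → 155
B: 255 - (255-49)×(255-232)/255 = 255 - 4738/255 ≈ 255 - 18.580 = 236.420 → 236
= RGB(236, 155, 236)


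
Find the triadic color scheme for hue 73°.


Triadic: equally spaced at 120° intervals
H1 = 73°
H2 = (73 + 120) mod 360 = 193°
H3 = (73 + 240) mod 360 = 313°
Triadic = 73°, 193°, 313°


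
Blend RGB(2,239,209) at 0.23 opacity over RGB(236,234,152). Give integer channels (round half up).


C = α×F + (1-α)×B, with 1-α = 0.77
R: 0.23×2 + 0.77×236 = 0.46 + 181.72 = 182.18 → 182
G: 0.23×239 + 0.77×234 = 54.97 + 180.18 = 235.15 → 235
B: 0.23×209 + 0.77×152 = 48.07 + 117.04 = 165.11 → 165
= RGB(182, 235, 165)


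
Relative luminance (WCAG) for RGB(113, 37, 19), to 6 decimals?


Linearize each channel (sRGB transfer function): c = v/255; c_lin = c/12.92 if c ≤ 0.04045, else ((c+0.055)/1.055)^2.4
  R: 113/255 ≈ 0.443137 > 0.04045 → ((0.443137+0.055)/1.055)^2.4 ≈ 0.165132
  G: 37/255 ≈ 0.145098 > 0.04045 → ((0.145098+0.055)/1.055)^2.4 ≈ 0.018500
  B: 19/255 ≈ 0.074510 > 0.04045 → ((0.074510+0.055)/1.055)^2.4 ≈ 0.006512
R_lin = 0.165132, G_lin = 0.018500, B_lin = 0.006512
L = 0.2126×R + 0.7152×G + 0.0722×B
L = 0.2126×0.165132 + 0.7152×0.018500 + 0.0722×0.006512
L ≈ 0.048809


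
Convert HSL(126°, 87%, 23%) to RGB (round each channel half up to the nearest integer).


H=126°, S=0.87, L=0.23
C = (1-|2L-1|)×S = (1-|-0.54|)×0.87 = 0.4002
H' = H/60 = 126/60 ≈ 2.1000; X = C×(1-|H' mod 2 - 1|) = 0.04002
m = L - C/2 = 0.23 - 0.2001 = 0.0299
Sector ⌊H'⌋ = 2 → (R',G',B') = (0.0, 0.4002, 0.04002)
RGB = ((R'+m)×255, (G'+m)×255, (B'+m)×255) = (7.6245, 109.6755, 17.8296)
Round half up → RGB(8, 110, 18)


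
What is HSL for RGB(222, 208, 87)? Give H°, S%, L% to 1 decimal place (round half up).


Normalize: R'=222/255≈0.8706, G'=208/255≈0.8157, B'=87/255≈0.3412
Max=222/255, Min=87/255, Δ=Max-Min=135/255
L = (Max+Min)/2 = (222+87)/510 = 309/510 = 0.60588… → L = 60.6%
L > 0.5 → S = Δ/(2-Max-Min) = 135/(510-222-87) = 135/201 = 0.67164… → S = 67.2%
(the 1/255 factors cancel in S and H, so raw channel differences can be used)
Max is R' → H = 60 × (((G-B)/Δ) mod 6) = 60 × (((208-87)/135) mod 6)
  121/135 = 0.8962…
  H = 60 × 0.8962… = 53.777…° → H = 53.8°
= HSL(53.8°, 67.2%, 60.6%)


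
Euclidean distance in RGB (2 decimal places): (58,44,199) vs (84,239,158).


d = √[(R₁-R₂)² + (G₁-G₂)² + (B₁-B₂)²]
d = √[(58-84)² + (44-239)² + (199-158)²]
d = √[676 + 38025 + 1681]
d = √40382
d ≈ 200.95


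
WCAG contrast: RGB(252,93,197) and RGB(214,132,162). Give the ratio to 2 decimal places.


Linearize each sRGB channel c=v/255: c/12.92 if c ≤ 0.04045 else ((c+0.055)/1.055)^2.4
L = 0.2126×R_lin + 0.7152×G_lin + 0.0722×B_lin
Color 1 (252,93,197):
  R=252: 252/255≈0.9882 > 0.04045 → ((0.9882+0.055)/1.055)^2.4 ≈ 0.97345
  G=93: 93/255≈0.3647 > 0.04045 → ((0.3647+0.055)/1.055)^2.4 ≈ 0.10946
  B=197: 197/255≈0.7725 > 0.04045 → ((0.7725+0.055)/1.055)^2.4 ≈ 0.55834
  L1 = 0.2126×0.97345 + 0.7152×0.10946 + 0.0722×0.55834 ≈ 0.32555
Color 2 (214,132,162):
  R=214: 214/255≈0.8392 > 0.04045 → ((0.8392+0.055)/1.055)^2.4 ≈ 0.67244
  G=132: 132/255≈0.5176 > 0.04045 → ((0.5176+0.055)/1.055)^2.4 ≈ 0.23074
  B=162: 162/255≈0.6353 > 0.04045 → ((0.6353+0.055)/1.055)^2.4 ≈ 0.36131
  L2 = 0.2126×0.67244 + 0.7152×0.23074 + 0.0722×0.36131 ≈ 0.33407
Lighter = 0.33407, Darker = 0.32555
Ratio = (L_lighter + 0.05) / (L_darker + 0.05)
Ratio = (0.33407 + 0.05) / (0.32555 + 0.05) = 0.38407 / 0.37555 ≈ 1.0227
Ratio ≈ 1.02:1


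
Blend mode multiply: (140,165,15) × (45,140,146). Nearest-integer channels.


Multiply: C = A×B/255, rounded to nearest integer
R: 140×45/255 = 6300/255 ≈ 24.706 → 25
G: 165×140/255 = 23100/255 ≈ 90.588 → 91
B: 15×146/255 = 2190/255 ≈ 8.588 → 9
= RGB(25, 91, 9)


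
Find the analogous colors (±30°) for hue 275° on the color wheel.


Base hue: 275°
Left analog: (275 - 30) mod 360 = 245°
Right analog: (275 + 30) mod 360 = 305°
Analogous hues = 245° and 305°


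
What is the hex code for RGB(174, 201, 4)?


R = 174 → AE (hex)
G = 201 → C9 (hex)
B = 4 → 04 (hex)
Hex = #AEC904


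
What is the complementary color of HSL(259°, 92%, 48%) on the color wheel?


Complement = opposite side of color wheel = hue + 180°
H' = (259 + 180) mod 360 = 79°
S and L unchanged.
= HSL(79°, 92%, 48%)


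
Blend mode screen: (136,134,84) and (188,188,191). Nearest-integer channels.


Screen: C = 255 - (255-A)×(255-B)/255, rounded to nearest integer
R: 255 - (255-136)×(255-188)/255 = 255 - 7973/255 ≈ 255 - 31.267 = 223.733 → 224
G: 255 - (255-134)×(255-188)/255 = 255 - 8107/255 ≈ 255 - 31.792 = 223.208 → 223
B: 255 - (255-84)×(255-191)/255 = 255 - 10944/255 ≈ 255 - 42.918 = 212.082 → 212
= RGB(224, 223, 212)


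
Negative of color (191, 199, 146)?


Invert: (255-R, 255-G, 255-B)
R: 255-191 = 64
G: 255-199 = 56
B: 255-146 = 109
= RGB(64, 56, 109)


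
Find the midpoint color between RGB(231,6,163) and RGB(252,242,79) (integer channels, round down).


Midpoint: each channel = ⌊(C₁+C₂)/2⌋
R: ⌊(231+252)/2⌋ = 241
G: ⌊(6+242)/2⌋ = 124
B: ⌊(163+79)/2⌋ = 121
= RGB(241, 124, 121)


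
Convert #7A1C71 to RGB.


7A → 122 (R)
1C → 28 (G)
71 → 113 (B)
= RGB(122, 28, 113)


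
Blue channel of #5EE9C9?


Color: #5EE9C9
R = 5E = 94
G = E9 = 233
B = C9 = 201
Blue = 201


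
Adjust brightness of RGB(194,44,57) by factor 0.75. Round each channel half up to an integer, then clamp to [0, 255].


Multiply each channel by 0.75, round half up, clamp to [0, 255]
R: 194×0.75 = 145.5 → round → 146
G: 44×0.75 = 33
B: 57×0.75 = 42.75 → round → 43
= RGB(146, 33, 43)


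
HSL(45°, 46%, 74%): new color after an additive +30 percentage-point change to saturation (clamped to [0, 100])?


Original S = 46%
Adjustment = +30 percentage points
New S = 46 + (30) = 76
Clamp to [0, 100] → 76
= HSL(45°, 76%, 74%)


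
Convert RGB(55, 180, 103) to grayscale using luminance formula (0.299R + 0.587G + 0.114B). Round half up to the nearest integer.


Gray = 0.299×R + 0.587×G + 0.114×B
Gray = 0.299×55 + 0.587×180 + 0.114×103
Gray = 16.445 + 105.660 + 11.742
Gray = 133.847 → round half up → 134
Gray = 134


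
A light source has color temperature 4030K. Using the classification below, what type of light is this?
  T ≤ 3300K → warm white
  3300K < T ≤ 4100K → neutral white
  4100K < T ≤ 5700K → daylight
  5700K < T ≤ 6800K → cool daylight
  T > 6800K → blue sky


Temperature: 4030K
3300K < 4030K ≤ 4100K → neutral white
Classification: neutral white


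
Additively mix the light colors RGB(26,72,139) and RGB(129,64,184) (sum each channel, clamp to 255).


Additive: each channel = min(255, C₁+C₂)
R: 26+129 = 155 → 155
G: 72+64 = 136 → 136
B: 139+184 = 323 → 255
= RGB(155, 136, 255)


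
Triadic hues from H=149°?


Triadic: equally spaced at 120° intervals
H1 = 149°
H2 = (149 + 120) mod 360 = 269°
H3 = (149 + 240) mod 360 = 29°
Triadic = 149°, 269°, 29°


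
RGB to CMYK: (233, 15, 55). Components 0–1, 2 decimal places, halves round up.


R'=233/255≈0.9137, G'=15/255≈0.0588, B'=55/255≈0.2157
K = 1 - max(R',G',B') = 1 - 233/255 = 22/255 = 0.08627… → 0.09
(1-R'-K)/(1-K) simplifies to (max-R)/max with max = 233:
C = (233-233)/233 = 0/233 = 0 → 0.00
M = (233-15)/233 = 218/233 = 0.93562… → 0.94
Y = (233-55)/233 = 178/233 = 0.76394… → 0.76
= CMYK(0.00, 0.94, 0.76, 0.09)


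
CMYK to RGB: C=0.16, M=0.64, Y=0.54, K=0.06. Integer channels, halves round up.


R = 255 × (1-C) × (1-K) = 255 × 0.84 × 0.94 = 201.348 → 201
G = 255 × (1-M) × (1-K) = 255 × 0.36 × 0.94 = 86.292 → 86
B = 255 × (1-Y) × (1-K) = 255 × 0.46 × 0.94 = 110.262 → 110
= RGB(201, 86, 110)


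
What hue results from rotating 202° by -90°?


New hue = (H + rotation) mod 360
New hue = (202 -90) mod 360
= 112 mod 360
= 112°


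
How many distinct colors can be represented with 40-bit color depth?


Colors = 2^bits = 2^40
= 1,099,511,627,776 colors


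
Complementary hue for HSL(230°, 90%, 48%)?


Complement = opposite side of color wheel = hue + 180°
H' = (230 + 180) mod 360 = 50°
S and L unchanged.
= HSL(50°, 90%, 48%)


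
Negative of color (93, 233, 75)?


Invert: (255-R, 255-G, 255-B)
R: 255-93 = 162
G: 255-233 = 22
B: 255-75 = 180
= RGB(162, 22, 180)


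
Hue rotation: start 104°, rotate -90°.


New hue = (H + rotation) mod 360
New hue = (104 -90) mod 360
= 14 mod 360
= 14°


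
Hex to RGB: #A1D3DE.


A1 → 161 (R)
D3 → 211 (G)
DE → 222 (B)
= RGB(161, 211, 222)


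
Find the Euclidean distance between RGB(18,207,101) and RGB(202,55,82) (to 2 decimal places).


d = √[(R₁-R₂)² + (G₁-G₂)² + (B₁-B₂)²]
d = √[(18-202)² + (207-55)² + (101-82)²]
d = √[33856 + 23104 + 361]
d = √57321
d ≈ 239.42


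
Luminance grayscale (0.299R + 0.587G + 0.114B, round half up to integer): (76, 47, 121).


Gray = 0.299×R + 0.587×G + 0.114×B
Gray = 0.299×76 + 0.587×47 + 0.114×121
Gray = 22.724 + 27.589 + 13.794
Gray = 64.107 → round half up → 64
Gray = 64


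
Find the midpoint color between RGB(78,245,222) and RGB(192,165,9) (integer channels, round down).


Midpoint: each channel = ⌊(C₁+C₂)/2⌋
R: ⌊(78+192)/2⌋ = 135
G: ⌊(245+165)/2⌋ = 205
B: ⌊(222+9)/2⌋ = 115
= RGB(135, 205, 115)


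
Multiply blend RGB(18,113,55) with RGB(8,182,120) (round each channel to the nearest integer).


Multiply: C = A×B/255, rounded to nearest integer
R: 18×8/255 = 144/255 ≈ 0.565 → 1
G: 113×182/255 = 20566/255 ≈ 80.651 → 81
B: 55×120/255 = 6600/255 ≈ 25.882 → 26
= RGB(1, 81, 26)


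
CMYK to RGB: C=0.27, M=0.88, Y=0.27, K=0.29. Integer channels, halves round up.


R = 255 × (1-C) × (1-K) = 255 × 0.73 × 0.71 = 132.1665 → 132
G = 255 × (1-M) × (1-K) = 255 × 0.12 × 0.71 = 21.726 → 22
B = 255 × (1-Y) × (1-K) = 255 × 0.73 × 0.71 = 132.1665 → 132
= RGB(132, 22, 132)


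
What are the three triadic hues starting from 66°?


Triadic: equally spaced at 120° intervals
H1 = 66°
H2 = (66 + 120) mod 360 = 186°
H3 = (66 + 240) mod 360 = 306°
Triadic = 66°, 186°, 306°


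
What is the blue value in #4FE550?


Color: #4FE550
R = 4F = 79
G = E5 = 229
B = 50 = 80
Blue = 80


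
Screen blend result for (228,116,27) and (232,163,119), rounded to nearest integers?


Screen: C = 255 - (255-A)×(255-B)/255, rounded to nearest integer
R: 255 - (255-228)×(255-232)/255 = 255 - 621/255 ≈ 255 - 2.435 = 252.565 → 253
G: 255 - (255-116)×(255-163)/255 = 255 - 12788/255 ≈ 255 - 50.149 = 204.851 → 205
B: 255 - (255-27)×(255-119)/255 = 255 - 31008/255 ≈ 255 - 121.600 = 133.400 → 133
= RGB(253, 205, 133)


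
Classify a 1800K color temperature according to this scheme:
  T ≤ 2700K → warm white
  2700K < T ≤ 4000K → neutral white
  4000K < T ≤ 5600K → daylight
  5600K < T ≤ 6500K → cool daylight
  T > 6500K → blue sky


Temperature: 1800K
1800K ≤ 2700K → warm white
Classification: warm white


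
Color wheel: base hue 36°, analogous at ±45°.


Base hue: 36°
Left analog: (36 - 45) mod 360 = 351°
Right analog: (36 + 45) mod 360 = 81°
Analogous hues = 351° and 81°


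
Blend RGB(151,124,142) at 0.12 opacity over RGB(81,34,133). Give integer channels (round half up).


C = α×F + (1-α)×B, with 1-α = 0.88
R: 0.12×151 + 0.88×81 = 18.12 + 71.28 = 89.40 → 89
G: 0.12×124 + 0.88×34 = 14.88 + 29.92 = 44.80 → 45
B: 0.12×142 + 0.88×133 = 17.04 + 117.04 = 134.08 → 134
= RGB(89, 45, 134)


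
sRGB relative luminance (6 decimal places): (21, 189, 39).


Linearize each channel (sRGB transfer function): c = v/255; c_lin = c/12.92 if c ≤ 0.04045, else ((c+0.055)/1.055)^2.4
  R: 21/255 ≈ 0.082353 > 0.04045 → ((0.082353+0.055)/1.055)^2.4 ≈ 0.007499
  G: 189/255 ≈ 0.741176 > 0.04045 → ((0.741176+0.055)/1.055)^2.4 ≈ 0.508881
  B: 39/255 ≈ 0.152941 > 0.04045 → ((0.152941+0.055)/1.055)^2.4 ≈ 0.020289
R_lin = 0.007499, G_lin = 0.508881, B_lin = 0.020289
L = 0.2126×R + 0.7152×G + 0.0722×B
L = 0.2126×0.007499 + 0.7152×0.508881 + 0.0722×0.020289
L ≈ 0.367011


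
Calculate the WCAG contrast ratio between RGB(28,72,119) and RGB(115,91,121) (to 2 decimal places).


Linearize each sRGB channel c=v/255: c/12.92 if c ≤ 0.04045 else ((c+0.055)/1.055)^2.4
L = 0.2126×R_lin + 0.7152×G_lin + 0.0722×B_lin
Color 1 (28,72,119):
  R=28: 28/255≈0.1098 > 0.04045 → ((0.1098+0.055)/1.055)^2.4 ≈ 0.01161
  G=72: 72/255≈0.2824 > 0.04045 → ((0.2824+0.055)/1.055)^2.4 ≈ 0.06480
  B=119: 119/255≈0.4667 > 0.04045 → ((0.4667+0.055)/1.055)^2.4 ≈ 0.18447
  L1 = 0.2126×0.01161 + 0.7152×0.06480 + 0.0722×0.18447 ≈ 0.06214
Color 2 (115,91,121):
  R=115: 115/255≈0.4510 > 0.04045 → ((0.4510+0.055)/1.055)^2.4 ≈ 0.17144
  G=91: 91/255≈0.3569 > 0.04045 → ((0.3569+0.055)/1.055)^2.4 ≈ 0.10462
  B=121: 121/255≈0.4745 > 0.04045 → ((0.4745+0.055)/1.055)^2.4 ≈ 0.19120
  L2 = 0.2126×0.17144 + 0.7152×0.10462 + 0.0722×0.19120 ≈ 0.12507
Lighter = 0.12507, Darker = 0.06214
Ratio = (L_lighter + 0.05) / (L_darker + 0.05)
Ratio = (0.12507 + 0.05) / (0.06214 + 0.05) = 0.17507 / 0.11214 ≈ 1.5613
Ratio ≈ 1.56:1


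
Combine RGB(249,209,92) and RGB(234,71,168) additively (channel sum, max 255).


Additive: each channel = min(255, C₁+C₂)
R: 249+234 = 483 → 255
G: 209+71 = 280 → 255
B: 92+168 = 260 → 255
= RGB(255, 255, 255)


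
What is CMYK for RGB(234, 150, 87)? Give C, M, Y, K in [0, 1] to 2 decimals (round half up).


R'=234/255≈0.9176, G'=150/255≈0.5882, B'=87/255≈0.3412
K = 1 - max(R',G',B') = 1 - 234/255 = 21/255 = 0.08235… → 0.08
(1-R'-K)/(1-K) simplifies to (max-R)/max with max = 234:
C = (234-234)/234 = 0/234 = 0 → 0.00
M = (234-150)/234 = 84/234 = 0.35897… → 0.36
Y = (234-87)/234 = 147/234 = 0.62820… → 0.63
= CMYK(0.00, 0.36, 0.63, 0.08)


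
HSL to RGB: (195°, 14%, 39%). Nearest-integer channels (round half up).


H=195°, S=0.14, L=0.39
C = (1-|2L-1|)×S = (1-|-0.22|)×0.14 = 0.1092
H' = H/60 = 195/60 ≈ 3.2500; X = C×(1-|H' mod 2 - 1|) = 0.0819
m = L - C/2 = 0.39 - 0.0546 = 0.3354
Sector ⌊H'⌋ = 3 → (R',G',B') = (0.0, 0.0819, 0.1092)
RGB = ((R'+m)×255, (G'+m)×255, (B'+m)×255) = (85.527, 106.4115, 113.373)
Round half up → RGB(86, 106, 113)


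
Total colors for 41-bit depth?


Colors = 2^bits = 2^41
= 2,199,023,255,552 colors


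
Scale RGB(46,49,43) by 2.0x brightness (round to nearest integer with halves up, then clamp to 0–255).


Multiply each channel by 2.0, round half up, clamp to [0, 255]
R: 46×2.0 = 92
G: 49×2.0 = 98
B: 43×2.0 = 86
= RGB(92, 98, 86)


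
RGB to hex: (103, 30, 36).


R = 103 → 67 (hex)
G = 30 → 1E (hex)
B = 36 → 24 (hex)
Hex = #671E24


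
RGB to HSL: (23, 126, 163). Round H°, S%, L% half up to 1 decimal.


Normalize: R'=23/255≈0.0902, G'=126/255≈0.4941, B'=163/255≈0.6392
Max=163/255, Min=23/255, Δ=Max-Min=140/255
L = (Max+Min)/2 = (163+23)/510 = 186/510 = 0.36470… → L = 36.5%
L ≤ 0.5 → S = Δ/(Max+Min) = 140/(163+23) = 140/186 = 0.75268… → S = 75.3%
(the 1/255 factors cancel in S and H, so raw channel differences can be used)
Max is B' → H = 60 × ((R-G)/Δ + 4) = 60 × ((23-126)/140 + 4)
  -103/140 + 4 = -0.7357… + 4 = 3.2642…
  H = 60 × 3.2642… = 195.857…° → H = 195.9°
= HSL(195.9°, 75.3%, 36.5%)


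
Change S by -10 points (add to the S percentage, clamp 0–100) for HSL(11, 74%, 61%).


Original S = 74%
Adjustment = -10 percentage points
New S = 74 + (-10) = 64
Clamp to [0, 100] → 64
= HSL(11°, 64%, 61%)


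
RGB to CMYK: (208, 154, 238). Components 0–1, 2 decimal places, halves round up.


R'=208/255≈0.8157, G'=154/255≈0.6039, B'=238/255≈0.9333
K = 1 - max(R',G',B') = 1 - 238/255 = 17/255 = 0.06666… → 0.07
(1-R'-K)/(1-K) simplifies to (max-R)/max with max = 238:
C = (238-208)/238 = 30/238 = 0.12605… → 0.13
M = (238-154)/238 = 84/238 = 0.35294… → 0.35
Y = (238-238)/238 = 0/238 = 0 → 0.00
= CMYK(0.13, 0.35, 0.00, 0.07)


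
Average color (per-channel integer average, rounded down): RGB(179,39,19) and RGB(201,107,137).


Midpoint: each channel = ⌊(C₁+C₂)/2⌋
R: ⌊(179+201)/2⌋ = 190
G: ⌊(39+107)/2⌋ = 73
B: ⌊(19+137)/2⌋ = 78
= RGB(190, 73, 78)


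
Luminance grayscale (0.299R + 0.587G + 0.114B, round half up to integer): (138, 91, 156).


Gray = 0.299×R + 0.587×G + 0.114×B
Gray = 0.299×138 + 0.587×91 + 0.114×156
Gray = 41.262 + 53.417 + 17.784
Gray = 112.463 → round half up → 112
Gray = 112


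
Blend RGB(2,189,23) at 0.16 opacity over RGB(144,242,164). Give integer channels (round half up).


C = α×F + (1-α)×B, with 1-α = 0.84
R: 0.16×2 + 0.84×144 = 0.32 + 120.96 = 121.28 → 121
G: 0.16×189 + 0.84×242 = 30.24 + 203.28 = 233.52 → 234
B: 0.16×23 + 0.84×164 = 3.68 + 137.76 = 141.44 → 141
= RGB(121, 234, 141)


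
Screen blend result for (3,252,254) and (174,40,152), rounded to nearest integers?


Screen: C = 255 - (255-A)×(255-B)/255, rounded to nearest integer
R: 255 - (255-3)×(255-174)/255 = 255 - 20412/255 ≈ 255 - 80.047 = 174.953 → 175
G: 255 - (255-252)×(255-40)/255 = 255 - 645/255 ≈ 255 - 2.529 = 252.471 → 252
B: 255 - (255-254)×(255-152)/255 = 255 - 103/255 ≈ 255 - 0.404 = 254.596 → 255
= RGB(175, 252, 255)


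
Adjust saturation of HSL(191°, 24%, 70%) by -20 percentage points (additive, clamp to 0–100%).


Original S = 24%
Adjustment = -20 percentage points
New S = 24 + (-20) = 4
Clamp to [0, 100] → 4
= HSL(191°, 4%, 70%)


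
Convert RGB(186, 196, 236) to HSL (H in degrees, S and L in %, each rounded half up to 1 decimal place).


Normalize: R'=186/255≈0.7294, G'=196/255≈0.7686, B'=236/255≈0.9255
Max=236/255, Min=186/255, Δ=Max-Min=50/255
L = (Max+Min)/2 = (236+186)/510 = 422/510 = 0.82745… → L = 82.7%
L > 0.5 → S = Δ/(2-Max-Min) = 50/(510-236-186) = 50/88 = 0.56818… → S = 56.8%
(the 1/255 factors cancel in S and H, so raw channel differences can be used)
Max is B' → H = 60 × ((R-G)/Δ + 4) = 60 × ((186-196)/50 + 4)
  -10/50 + 4 = -0.2 + 4 = 3.8
  H = 60 × 3.8 = 228° → H = 228.0°
= HSL(228.0°, 56.8%, 82.7%)
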